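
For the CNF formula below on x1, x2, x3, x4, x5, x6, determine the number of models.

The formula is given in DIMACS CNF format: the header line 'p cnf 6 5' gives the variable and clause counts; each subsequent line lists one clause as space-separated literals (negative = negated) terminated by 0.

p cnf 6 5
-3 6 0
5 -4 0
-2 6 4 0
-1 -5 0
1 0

5

There are 2^6 = 64 truth assignments over (x1, x2, x3, x4, x5, x6).
Split on x2. With x2 = True, the clauses containing x2 are satisfied and ¬x2 drops from the rest; 2 of the 2^5 = 32 assignments to the other variables satisfy what remains.
With x2 = False, by the same count on the reduced clause set, 3 assignments work.
Total: 2 + 3 = 5.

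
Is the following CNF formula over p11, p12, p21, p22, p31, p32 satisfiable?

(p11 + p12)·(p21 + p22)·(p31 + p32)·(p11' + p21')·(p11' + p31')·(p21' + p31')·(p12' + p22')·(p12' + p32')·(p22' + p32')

Case p11 = 1:
From the singleton clause (p21'), p21 = 0.
From the singleton clause (p22), p22 = 1.
From the singleton clause (p31'), p31 = 0.
From the singleton clause (p32), p32 = 1.
That conflicts with the unit clause (p32').
Backtrack on p11: now try p11 = 0.
From the singleton clause (p12), p12 = 1.
From the singleton clause (p22'), p22 = 0.
From the singleton clause (p21), p21 = 1.
From the singleton clause (p31'), p31 = 0.
From the singleton clause (p32), p32 = 1.
That conflicts with the unit clause (p32').
Neither p11 = 1 nor p11 = 0 works.
No assignment satisfies every clause.

Unsatisfiable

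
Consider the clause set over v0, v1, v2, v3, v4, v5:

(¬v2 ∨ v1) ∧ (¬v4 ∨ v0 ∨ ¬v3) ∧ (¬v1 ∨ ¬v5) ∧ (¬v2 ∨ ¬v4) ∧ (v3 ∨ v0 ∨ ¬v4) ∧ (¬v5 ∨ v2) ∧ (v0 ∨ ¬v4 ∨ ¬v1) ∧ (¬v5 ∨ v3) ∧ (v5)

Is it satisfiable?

Unit clause (v5) forces v5 = True.
Unit clause (¬v1) forces v1 = False.
Unit clause (¬v2) forces v2 = False.
But (v2) is also a unit clause — contradiction.
No assignment satisfies every clause.

No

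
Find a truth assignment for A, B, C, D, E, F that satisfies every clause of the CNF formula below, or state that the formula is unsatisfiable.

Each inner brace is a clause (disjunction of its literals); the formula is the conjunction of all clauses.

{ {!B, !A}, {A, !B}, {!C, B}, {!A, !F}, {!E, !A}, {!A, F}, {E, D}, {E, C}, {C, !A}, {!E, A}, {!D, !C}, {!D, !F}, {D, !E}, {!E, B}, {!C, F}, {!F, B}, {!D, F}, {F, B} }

Case B = false:
Unit clause (!C) forces C = false.
Unit clause (E) forces E = true.
That conflicts with the unit clause (!E).
Undo B and try B = true.
Unit clause (!A) forces A = false.
That conflicts with the unit clause (A).
Neither B = true nor B = false works.

UNSATISFIABLE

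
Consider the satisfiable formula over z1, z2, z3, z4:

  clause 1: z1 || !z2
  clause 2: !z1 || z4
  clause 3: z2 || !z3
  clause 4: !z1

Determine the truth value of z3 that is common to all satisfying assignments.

Suppose z3 = true.
From the singleton clause (z2), z2 = true.
From the singleton clause (z1), z1 = true.
Now (!z1) is unsatisfied and unit — conflict.
So every satisfying assignment has z3 = False.

False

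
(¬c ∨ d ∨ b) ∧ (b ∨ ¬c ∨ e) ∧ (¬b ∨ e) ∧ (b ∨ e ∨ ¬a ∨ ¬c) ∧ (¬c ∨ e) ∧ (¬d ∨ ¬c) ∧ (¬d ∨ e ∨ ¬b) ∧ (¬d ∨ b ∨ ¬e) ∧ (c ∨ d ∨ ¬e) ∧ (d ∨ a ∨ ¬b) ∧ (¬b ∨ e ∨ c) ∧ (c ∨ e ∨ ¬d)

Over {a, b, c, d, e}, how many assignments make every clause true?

5

There are 2^5 = 32 truth assignments over (a, b, c, d, e).
Split on e. With e = True, the clauses containing e are satisfied and ¬e drops from the rest; 3 of the 2^4 = 16 assignments to the other variables satisfy what remains.
With e = False, by the same count on the reduced clause set, 2 assignments work.
(One model: a=F, b=F, c=F, d=F, e=F.)
Total: 3 + 2 = 5.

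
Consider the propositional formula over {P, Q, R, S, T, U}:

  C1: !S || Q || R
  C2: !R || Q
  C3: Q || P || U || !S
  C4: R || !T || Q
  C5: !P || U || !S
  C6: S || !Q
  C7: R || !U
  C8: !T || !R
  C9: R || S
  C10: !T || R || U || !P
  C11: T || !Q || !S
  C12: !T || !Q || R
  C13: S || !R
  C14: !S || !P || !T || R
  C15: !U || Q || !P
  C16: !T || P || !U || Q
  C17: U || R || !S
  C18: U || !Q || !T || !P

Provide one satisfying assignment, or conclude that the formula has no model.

UNSATISFIABLE

Case R = false:
From the singleton clause (!U), U = false.
From the singleton clause (S), S = true.
That conflicts with the unit clause (!S).
That branch fails; take R = true instead.
From the singleton clause (Q), Q = true.
From the singleton clause (S), S = true.
From the singleton clause (!T), T = false.
That conflicts with the unit clause (T).
Neither R = true nor R = false works.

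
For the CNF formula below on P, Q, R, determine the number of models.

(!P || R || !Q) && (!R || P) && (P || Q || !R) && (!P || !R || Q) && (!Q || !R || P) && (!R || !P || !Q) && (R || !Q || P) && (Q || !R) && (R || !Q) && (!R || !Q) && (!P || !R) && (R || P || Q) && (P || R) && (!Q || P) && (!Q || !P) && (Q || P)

1

There are 2^3 = 8 truth assignments over (P, Q, R).
Check each against the 16 clauses (columns in the order P, Q, R):
  F F F  ✗ fails (R || P || Q)
  F F T  ✗ fails (!R || P)
  F T F  ✗ fails (R || !Q || P)
  F T T  ✗ fails (!R || P)
  T F F  ✓ satisfies all
  T F T  ✗ fails (!P || !R || Q)
  T T F  ✗ fails (!P || R || !Q)
  T T T  ✗ fails (!R || !P || !Q)
1 of the 8 rows is a model.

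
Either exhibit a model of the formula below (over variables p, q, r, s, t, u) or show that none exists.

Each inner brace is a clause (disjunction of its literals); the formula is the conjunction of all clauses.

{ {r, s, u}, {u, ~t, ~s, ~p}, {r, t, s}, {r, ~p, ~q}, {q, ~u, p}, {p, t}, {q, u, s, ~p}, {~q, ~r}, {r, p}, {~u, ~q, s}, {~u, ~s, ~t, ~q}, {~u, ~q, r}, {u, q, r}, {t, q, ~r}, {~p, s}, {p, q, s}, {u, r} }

Case p = 1:
From the singleton clause (s), s = 1.
Case u = 1:
Case r = 1:
From the singleton clause (~q), q = 0.
From the singleton clause (t), t = 1.
All clauses are satisfied.

p=1; q=0; r=1; s=1; t=1; u=1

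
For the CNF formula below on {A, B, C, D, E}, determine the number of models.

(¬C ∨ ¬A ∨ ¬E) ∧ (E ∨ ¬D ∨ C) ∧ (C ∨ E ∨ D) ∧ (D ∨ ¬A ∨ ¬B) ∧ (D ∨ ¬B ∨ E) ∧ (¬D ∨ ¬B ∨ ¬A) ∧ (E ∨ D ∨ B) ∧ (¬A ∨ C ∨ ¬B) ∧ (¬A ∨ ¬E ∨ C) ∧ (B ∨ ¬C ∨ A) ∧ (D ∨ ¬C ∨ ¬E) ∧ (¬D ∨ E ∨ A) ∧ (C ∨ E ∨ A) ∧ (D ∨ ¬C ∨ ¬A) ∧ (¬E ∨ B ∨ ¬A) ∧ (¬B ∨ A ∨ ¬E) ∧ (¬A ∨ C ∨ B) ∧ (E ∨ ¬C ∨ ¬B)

There are 2^5 = 32 truth assignments over (A, B, C, D, E).
Split on B. With B = True, the clauses containing B are satisfied and ¬B drops from the rest; 0 of the 2^4 = 16 assignments to the other variables satisfy what remains.
With B = False, by the same count on the reduced clause set, 3 assignments work.
Total: 0 + 3 = 3.

3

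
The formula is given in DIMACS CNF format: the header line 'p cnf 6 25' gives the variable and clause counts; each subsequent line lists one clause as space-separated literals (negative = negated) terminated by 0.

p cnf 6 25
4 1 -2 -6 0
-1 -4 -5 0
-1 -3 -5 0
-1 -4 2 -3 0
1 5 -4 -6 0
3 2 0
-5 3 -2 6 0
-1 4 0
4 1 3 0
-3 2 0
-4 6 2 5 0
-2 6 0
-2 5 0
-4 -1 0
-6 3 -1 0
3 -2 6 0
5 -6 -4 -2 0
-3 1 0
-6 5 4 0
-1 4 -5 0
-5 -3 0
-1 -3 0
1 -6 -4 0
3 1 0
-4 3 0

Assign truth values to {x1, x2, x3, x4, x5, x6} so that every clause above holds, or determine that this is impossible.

Suppose x3 = True.
From the singleton clause (x2), x2 = True.
From the singleton clause (x6), x6 = True.
From the singleton clause (x5), x5 = True.
But (¬x5) is also a unit clause — contradiction.
Backtrack on x3: now try x3 = False.
From the singleton clause (x2), x2 = True.
From the singleton clause (x6), x6 = True.
From the singleton clause (x5), x5 = True.
From the singleton clause (¬x1), x1 = False.
But (x1) is also a unit clause — contradiction.
Both values of x3 lead to a conflict.

UNSATISFIABLE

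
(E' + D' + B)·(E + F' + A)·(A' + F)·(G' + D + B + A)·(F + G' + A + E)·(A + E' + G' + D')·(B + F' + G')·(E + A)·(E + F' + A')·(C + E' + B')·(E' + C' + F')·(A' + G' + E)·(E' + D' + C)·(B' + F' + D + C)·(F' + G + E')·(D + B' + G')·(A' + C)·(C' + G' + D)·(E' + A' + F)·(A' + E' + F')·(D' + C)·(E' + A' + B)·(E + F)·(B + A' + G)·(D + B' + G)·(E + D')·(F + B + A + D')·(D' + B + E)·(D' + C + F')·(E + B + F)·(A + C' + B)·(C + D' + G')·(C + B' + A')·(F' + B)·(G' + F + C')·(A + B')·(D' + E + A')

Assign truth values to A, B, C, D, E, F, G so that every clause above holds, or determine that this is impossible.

A=0; B=0; C=0; D=0; E=1; F=0; G=0

Branch on A: set A = 0.
From the singleton clause (E), E = 1.
From the singleton clause (B'), B = 0.
From the singleton clause (D'), D = 0.
From the singleton clause (G'), G = 0.
From the singleton clause (F'), F = 0.
From the singleton clause (C'), C = 0.
This assignment satisfies each clause.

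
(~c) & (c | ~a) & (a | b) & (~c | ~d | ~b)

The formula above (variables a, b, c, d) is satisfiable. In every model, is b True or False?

Suppose b = 0.
From the singleton clause (~c), c = 0.
From the singleton clause (~a), a = 0.
That conflicts with the unit clause (a).
So every satisfying assignment has b = True.

True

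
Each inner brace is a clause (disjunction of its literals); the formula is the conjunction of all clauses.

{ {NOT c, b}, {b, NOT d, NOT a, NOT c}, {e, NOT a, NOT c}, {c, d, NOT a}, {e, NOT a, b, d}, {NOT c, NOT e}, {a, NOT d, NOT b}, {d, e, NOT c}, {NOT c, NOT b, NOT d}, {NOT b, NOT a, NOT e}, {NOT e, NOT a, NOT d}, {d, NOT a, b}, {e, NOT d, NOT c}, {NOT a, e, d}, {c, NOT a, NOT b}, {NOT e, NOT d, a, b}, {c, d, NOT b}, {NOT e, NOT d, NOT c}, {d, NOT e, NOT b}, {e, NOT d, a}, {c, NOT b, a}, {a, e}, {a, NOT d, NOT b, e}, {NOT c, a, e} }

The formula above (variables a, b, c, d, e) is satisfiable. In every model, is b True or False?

False

Suppose b = true.
Suppose c = false.
(NOT a) alone gives a = false.
That conflicts with the unit clause (a).
So c must be the other value — set c = true.
(NOT e) alone gives e = false.
(NOT a) alone gives a = false.
That conflicts with the unit clause (a).
Neither c = true nor c = false works.
So every satisfying assignment has b = False.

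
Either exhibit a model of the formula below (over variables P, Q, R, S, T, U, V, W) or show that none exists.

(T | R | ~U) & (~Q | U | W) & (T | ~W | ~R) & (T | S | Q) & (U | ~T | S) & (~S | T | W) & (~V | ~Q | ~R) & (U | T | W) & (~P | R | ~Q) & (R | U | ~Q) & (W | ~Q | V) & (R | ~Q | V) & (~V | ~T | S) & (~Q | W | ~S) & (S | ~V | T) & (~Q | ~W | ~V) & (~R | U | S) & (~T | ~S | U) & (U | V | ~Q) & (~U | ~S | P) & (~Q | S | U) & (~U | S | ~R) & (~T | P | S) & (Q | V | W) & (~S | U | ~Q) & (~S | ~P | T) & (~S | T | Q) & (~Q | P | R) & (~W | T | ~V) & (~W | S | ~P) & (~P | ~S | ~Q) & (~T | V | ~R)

Suppose T = 1.
Suppose U = 1.
Suppose V = 1.
(S) alone gives S = 1.
(P) alone gives P = 1.
(~Q) alone gives Q = 0.
No clause remains; R, W are free.

P ↦ 1, Q ↦ 0, R ↦ 0, S ↦ 1, T ↦ 1, U ↦ 1, V ↦ 1, W ↦ 1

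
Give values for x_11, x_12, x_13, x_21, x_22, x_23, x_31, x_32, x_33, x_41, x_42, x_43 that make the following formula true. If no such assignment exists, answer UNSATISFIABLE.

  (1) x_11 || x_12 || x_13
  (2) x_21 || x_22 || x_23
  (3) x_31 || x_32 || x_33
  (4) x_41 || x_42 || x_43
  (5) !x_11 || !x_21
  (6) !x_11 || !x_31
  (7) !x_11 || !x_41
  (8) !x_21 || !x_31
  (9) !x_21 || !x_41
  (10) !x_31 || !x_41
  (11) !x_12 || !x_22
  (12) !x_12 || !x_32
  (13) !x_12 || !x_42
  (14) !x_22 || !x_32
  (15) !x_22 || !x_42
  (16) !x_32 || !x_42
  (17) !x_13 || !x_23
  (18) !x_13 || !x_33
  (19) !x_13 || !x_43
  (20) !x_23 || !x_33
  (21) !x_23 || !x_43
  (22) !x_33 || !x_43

UNSATISFIABLE

Branch on x_11: set x_11 = false.
Branch on x_12: set x_12 = true.
(!x_22) alone gives x_22 = false.
(!x_32) alone gives x_32 = false.
(!x_42) alone gives x_42 = false.
Branch on x_21: set x_21 = true.
(!x_31) alone gives x_31 = false.
(x_33) alone gives x_33 = true.
(!x_41) alone gives x_41 = false.
(x_43) alone gives x_43 = true.
But (!x_43) is also a unit clause — contradiction.
Undo x_21 and try x_21 = false.
(x_23) alone gives x_23 = true.
(!x_13) alone gives x_13 = false.
(!x_33) alone gives x_33 = false.
(x_31) alone gives x_31 = true.
(!x_41) alone gives x_41 = false.
(x_43) alone gives x_43 = true.
But (!x_43) is also a unit clause — contradiction.
Neither x_21 = true nor x_21 = false works.
Undo x_12 and try x_12 = false.
(x_13) alone gives x_13 = true.
(!x_23) alone gives x_23 = false.
(!x_33) alone gives x_33 = false.
(!x_43) alone gives x_43 = false.
Branch on x_21: set x_21 = true.
(!x_31) alone gives x_31 = false.
(x_32) alone gives x_32 = true.
(!x_41) alone gives x_41 = false.
(x_42) alone gives x_42 = true.
But (!x_42) is also a unit clause — contradiction.
Undo x_21 and try x_21 = false.
(x_22) alone gives x_22 = true.
(!x_32) alone gives x_32 = false.
(x_31) alone gives x_31 = true.
(!x_41) alone gives x_41 = false.
(x_42) alone gives x_42 = true.
But (!x_42) is also a unit clause — contradiction.
Neither x_21 = true nor x_21 = false works.
Neither x_12 = true nor x_12 = false works.
Undo x_11 and try x_11 = true.
(!x_21) alone gives x_21 = false.
(!x_31) alone gives x_31 = false.
(!x_41) alone gives x_41 = false.
Branch on x_22: set x_22 = true.
(!x_12) alone gives x_12 = false.
(!x_32) alone gives x_32 = false.
(x_33) alone gives x_33 = true.
(!x_42) alone gives x_42 = false.
(x_43) alone gives x_43 = true.
But (!x_43) is also a unit clause — contradiction.
Undo x_22 and try x_22 = false.
(x_23) alone gives x_23 = true.
(!x_13) alone gives x_13 = false.
(!x_33) alone gives x_33 = false.
(x_32) alone gives x_32 = true.
(!x_12) alone gives x_12 = false.
(!x_42) alone gives x_42 = false.
(x_43) alone gives x_43 = true.
But (!x_43) is also a unit clause — contradiction.
Neither x_22 = true nor x_22 = false works.
Neither x_11 = true nor x_11 = false works.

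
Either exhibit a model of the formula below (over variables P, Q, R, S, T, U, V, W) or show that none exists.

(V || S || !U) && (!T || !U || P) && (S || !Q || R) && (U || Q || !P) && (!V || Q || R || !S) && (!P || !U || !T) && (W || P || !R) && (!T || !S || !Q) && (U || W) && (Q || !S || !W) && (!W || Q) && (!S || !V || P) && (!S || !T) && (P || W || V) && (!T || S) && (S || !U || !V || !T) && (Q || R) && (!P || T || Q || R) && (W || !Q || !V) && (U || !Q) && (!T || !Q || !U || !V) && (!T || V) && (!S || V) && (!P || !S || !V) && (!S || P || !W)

Branch on U: set U = true.
Branch on V: set V = true.
Branch on T: set T = false.
Branch on W: set W = true.
From the singleton clause (Q), Q = true.
Branch on S: set S = false.
From the singleton clause (R), R = true.
No clause remains; P is free.

P=false,  Q=true,  R=true,  S=false,  T=false,  U=true,  V=true,  W=true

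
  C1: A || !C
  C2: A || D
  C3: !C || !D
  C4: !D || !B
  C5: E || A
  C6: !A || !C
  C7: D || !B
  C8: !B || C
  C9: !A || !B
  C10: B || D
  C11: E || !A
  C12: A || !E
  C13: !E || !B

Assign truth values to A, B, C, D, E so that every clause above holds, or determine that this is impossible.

A: true, B: false, C: false, D: true, E: true

Suppose A = true.
(!C) alone gives C = false.
(!B) alone gives B = false.
(D) alone gives D = true.
(E) alone gives E = true.
This assignment satisfies each clause.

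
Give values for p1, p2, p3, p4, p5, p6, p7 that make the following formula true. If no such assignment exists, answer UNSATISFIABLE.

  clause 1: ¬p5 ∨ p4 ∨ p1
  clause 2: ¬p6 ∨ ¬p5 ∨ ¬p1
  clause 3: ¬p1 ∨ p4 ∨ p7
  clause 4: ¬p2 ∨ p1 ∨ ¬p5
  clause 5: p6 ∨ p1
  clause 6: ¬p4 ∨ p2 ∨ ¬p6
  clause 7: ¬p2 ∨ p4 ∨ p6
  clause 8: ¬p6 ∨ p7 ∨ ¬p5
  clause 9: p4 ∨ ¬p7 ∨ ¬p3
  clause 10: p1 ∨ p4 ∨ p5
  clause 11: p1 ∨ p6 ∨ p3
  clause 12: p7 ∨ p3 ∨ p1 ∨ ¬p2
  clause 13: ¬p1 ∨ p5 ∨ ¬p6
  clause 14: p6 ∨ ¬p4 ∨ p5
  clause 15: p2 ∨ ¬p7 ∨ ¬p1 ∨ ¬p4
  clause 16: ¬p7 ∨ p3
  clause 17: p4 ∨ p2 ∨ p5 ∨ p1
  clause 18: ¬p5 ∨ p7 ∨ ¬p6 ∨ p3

Try p6 = True.
Try p5 = False.
(¬p1) alone gives p1 = False.
(p4) alone gives p4 = True.
(p2) alone gives p2 = True.
Try p7 = False.
(p3) alone gives p3 = True.
This assignment satisfies each clause.

p1=False, p2=True, p3=True, p4=True, p5=False, p6=True, p7=False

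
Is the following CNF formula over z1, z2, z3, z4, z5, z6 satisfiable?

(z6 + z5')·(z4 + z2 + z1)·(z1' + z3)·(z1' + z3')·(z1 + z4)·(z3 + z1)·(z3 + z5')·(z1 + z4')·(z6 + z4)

No

Suppose z6 = 1.
Suppose z1 = 0.
(z4) alone gives z4 = 1.
That conflicts with the unit clause (z4').
Backtrack on z1: now try z1 = 1.
(z3) alone gives z3 = 1.
That conflicts with the unit clause (z3').
Both values of z1 lead to a conflict.
Backtrack on z6: now try z6 = 0.
(z5') alone gives z5 = 0.
(z4) alone gives z4 = 1.
(z1) alone gives z1 = 1.
(z3) alone gives z3 = 1.
That conflicts with the unit clause (z3').
Both values of z6 lead to a conflict.
No assignment satisfies every clause.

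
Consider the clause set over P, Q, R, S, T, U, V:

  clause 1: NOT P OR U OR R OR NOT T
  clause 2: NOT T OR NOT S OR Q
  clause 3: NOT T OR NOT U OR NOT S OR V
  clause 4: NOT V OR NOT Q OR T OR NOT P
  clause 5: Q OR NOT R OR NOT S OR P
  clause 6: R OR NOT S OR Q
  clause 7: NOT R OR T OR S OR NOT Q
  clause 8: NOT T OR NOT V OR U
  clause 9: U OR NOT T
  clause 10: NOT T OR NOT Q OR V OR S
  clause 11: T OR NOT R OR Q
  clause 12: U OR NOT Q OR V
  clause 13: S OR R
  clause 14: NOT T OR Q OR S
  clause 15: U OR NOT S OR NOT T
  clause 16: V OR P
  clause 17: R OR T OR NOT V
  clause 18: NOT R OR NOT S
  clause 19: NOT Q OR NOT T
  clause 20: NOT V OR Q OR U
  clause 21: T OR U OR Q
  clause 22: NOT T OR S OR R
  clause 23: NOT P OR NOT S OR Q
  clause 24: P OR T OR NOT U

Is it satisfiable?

Try U = true.
Try S = true.
The clause (NOT R) is unit, so R = false.
The clause (Q) is unit, so Q = true.
The clause (NOT T) is unit, so T = false.
The clause (NOT V) is unit, so V = false.
The clause (P) is unit, so P = true.
This assignment satisfies each clause.
A satisfying assignment: P: true; Q: true; R: false; S: true; T: false; U: true; V: false.

Yes, satisfiable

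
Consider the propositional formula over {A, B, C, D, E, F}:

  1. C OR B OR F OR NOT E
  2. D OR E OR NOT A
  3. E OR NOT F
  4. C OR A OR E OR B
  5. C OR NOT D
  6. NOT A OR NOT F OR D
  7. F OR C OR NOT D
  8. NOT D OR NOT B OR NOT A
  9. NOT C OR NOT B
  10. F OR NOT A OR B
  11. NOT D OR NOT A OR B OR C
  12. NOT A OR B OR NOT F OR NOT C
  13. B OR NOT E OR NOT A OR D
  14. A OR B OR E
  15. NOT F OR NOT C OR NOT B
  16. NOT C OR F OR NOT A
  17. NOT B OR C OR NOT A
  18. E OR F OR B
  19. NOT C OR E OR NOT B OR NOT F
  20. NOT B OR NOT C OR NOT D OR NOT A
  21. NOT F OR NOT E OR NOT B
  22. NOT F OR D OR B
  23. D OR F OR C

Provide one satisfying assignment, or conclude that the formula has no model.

A: false, B: false, C: true, D: false, E: true, F: false

Suppose E = true.
Suppose C = true.
From the singleton clause (NOT B), B = false.
Suppose F = false.
From the singleton clause (NOT A), A = false.
All clauses hold; D can take either value.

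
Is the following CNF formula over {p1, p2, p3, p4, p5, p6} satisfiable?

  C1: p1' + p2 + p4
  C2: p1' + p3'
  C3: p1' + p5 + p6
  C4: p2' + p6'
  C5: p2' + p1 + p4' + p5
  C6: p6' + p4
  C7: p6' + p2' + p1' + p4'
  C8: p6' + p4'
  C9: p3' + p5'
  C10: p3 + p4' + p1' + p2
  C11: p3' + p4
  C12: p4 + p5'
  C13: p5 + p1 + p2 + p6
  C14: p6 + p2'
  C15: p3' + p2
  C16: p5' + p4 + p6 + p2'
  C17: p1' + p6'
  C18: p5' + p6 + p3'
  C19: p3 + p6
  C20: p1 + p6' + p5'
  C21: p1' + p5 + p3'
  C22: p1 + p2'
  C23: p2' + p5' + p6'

Case p1 = 0:
Unit clause (p2') forces p2 = 0.
Unit clause (p3') forces p3 = 0.
Unit clause (p6) forces p6 = 1.
Unit clause (p4) forces p4 = 1.
Now (p4') is unsatisfied and unit — conflict.
So p1 must be the other value — set p1 = 1.
Unit clause (p3') forces p3 = 0.
Unit clause (p6') forces p6 = 0.
Now (p6) is unsatisfied and unit — conflict.
Either choice for p1 ends in contradiction.
No assignment satisfies every clause.

No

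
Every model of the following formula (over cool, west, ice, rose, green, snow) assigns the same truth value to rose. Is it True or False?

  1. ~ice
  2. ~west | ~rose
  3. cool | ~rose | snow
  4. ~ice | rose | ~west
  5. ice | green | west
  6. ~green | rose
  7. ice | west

Suppose rose = 1.
(~ice) alone gives ice = 0.
(~west) alone gives west = 0.
That conflicts with the unit clause (west).
So every satisfying assignment has rose = False.

False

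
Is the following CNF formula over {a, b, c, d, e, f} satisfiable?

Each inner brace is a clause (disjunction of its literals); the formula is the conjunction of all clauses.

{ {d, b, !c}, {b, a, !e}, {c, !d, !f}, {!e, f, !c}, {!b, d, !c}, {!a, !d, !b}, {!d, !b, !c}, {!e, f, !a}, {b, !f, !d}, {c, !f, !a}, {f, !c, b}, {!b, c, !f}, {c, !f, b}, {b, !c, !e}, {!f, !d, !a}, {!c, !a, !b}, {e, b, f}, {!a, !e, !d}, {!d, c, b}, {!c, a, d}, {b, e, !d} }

Case d = true:
Case c = false:
The clause (!f) is unit, so f = false.
The clause (b) is unit, so b = true.
The clause (!a) is unit, so a = false.
Every clause is now satisfied; e is unconstrained.
A satisfying assignment: a: false,  b: true,  c: false,  d: true,  e: true,  f: false.

Yes, satisfiable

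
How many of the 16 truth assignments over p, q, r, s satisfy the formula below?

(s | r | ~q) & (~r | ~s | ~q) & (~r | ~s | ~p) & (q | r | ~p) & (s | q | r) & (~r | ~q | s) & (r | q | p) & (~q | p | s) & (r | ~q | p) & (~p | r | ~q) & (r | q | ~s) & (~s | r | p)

3

There are 2^4 = 16 truth assignments over (p, q, r, s).
Check each against the 12 clauses (columns in the order p, q, r, s):
  F F F F  ✗ fails (s | q | r)
  F F F T  ✗ fails (r | q | p)
  F F T F  ✓ satisfies all
  F F T T  ✓ satisfies all
  F T F F  ✗ fails (s | r | ~q)
  F T F T  ✗ fails (r | ~q | p)
  F T T F  ✗ fails (~r | ~q | s)
  F T T T  ✗ fails (~r | ~s | ~q)
  T F F F  ✗ fails (q | r | ~p)
  T F F T  ✗ fails (q | r | ~p)
  T F T F  ✓ satisfies all
  T F T T  ✗ fails (~r | ~s | ~p)
  T T F F  ✗ fails (s | r | ~q)
  T T F T  ✗ fails (~p | r | ~q)
  T T T F  ✗ fails (~r | ~q | s)
  T T T T  ✗ fails (~r | ~s | ~q)
3 of the 16 rows are models.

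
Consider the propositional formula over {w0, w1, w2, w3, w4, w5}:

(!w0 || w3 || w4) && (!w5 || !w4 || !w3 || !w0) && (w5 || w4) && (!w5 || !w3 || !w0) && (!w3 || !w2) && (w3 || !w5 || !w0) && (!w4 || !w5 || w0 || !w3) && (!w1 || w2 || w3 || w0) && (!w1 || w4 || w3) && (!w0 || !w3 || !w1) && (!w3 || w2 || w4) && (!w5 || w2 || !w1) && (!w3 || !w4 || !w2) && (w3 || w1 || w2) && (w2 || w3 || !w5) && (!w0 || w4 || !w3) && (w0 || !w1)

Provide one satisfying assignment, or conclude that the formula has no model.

w0=false,  w1=false,  w2=false,  w3=true,  w4=true,  w5=false

Suppose w5 = false.
Unit clause (w4) forces w4 = true.
Suppose w3 = true.
Unit clause (!w2) forces w2 = false.
Suppose w0 = false.
Unit clause (!w1) forces w1 = false.
Every clause now holds.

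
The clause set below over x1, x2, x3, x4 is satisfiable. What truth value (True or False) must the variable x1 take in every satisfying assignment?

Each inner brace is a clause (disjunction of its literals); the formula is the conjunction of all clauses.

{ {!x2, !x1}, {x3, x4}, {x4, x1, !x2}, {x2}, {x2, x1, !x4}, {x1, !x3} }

Suppose x1 = true.
The clause (!x2) is unit, so x2 = false.
Now (x2) is unsatisfied and unit — conflict.
So every satisfying assignment has x1 = False.

False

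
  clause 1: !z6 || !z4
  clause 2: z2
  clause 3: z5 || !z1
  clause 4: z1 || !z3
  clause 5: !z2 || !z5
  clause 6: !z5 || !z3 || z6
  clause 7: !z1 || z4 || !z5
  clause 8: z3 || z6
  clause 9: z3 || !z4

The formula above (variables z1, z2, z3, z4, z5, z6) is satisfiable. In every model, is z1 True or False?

False

Suppose z1 = true.
From the singleton clause (z2), z2 = true.
From the singleton clause (z5), z5 = true.
But (!z5) is also a unit clause — contradiction.
So every satisfying assignment has z1 = False.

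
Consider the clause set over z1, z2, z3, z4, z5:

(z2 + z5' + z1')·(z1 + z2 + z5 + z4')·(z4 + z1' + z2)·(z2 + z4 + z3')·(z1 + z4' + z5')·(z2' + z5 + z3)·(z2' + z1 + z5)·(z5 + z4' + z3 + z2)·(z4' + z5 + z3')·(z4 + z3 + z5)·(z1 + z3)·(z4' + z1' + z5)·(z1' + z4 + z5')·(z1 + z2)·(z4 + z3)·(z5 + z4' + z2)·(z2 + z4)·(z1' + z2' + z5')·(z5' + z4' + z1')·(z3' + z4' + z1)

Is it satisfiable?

Case z1 = 0:
The clause (z3) is unit, so z3 = 1.
The clause (z2) is unit, so z2 = 1.
The clause (z5) is unit, so z5 = 1.
The clause (z4') is unit, so z4 = 0.
Every clause now holds.
A satisfying assignment: z1 ↦ 0; z2 ↦ 1; z3 ↦ 1; z4 ↦ 0; z5 ↦ 1.

Satisfiable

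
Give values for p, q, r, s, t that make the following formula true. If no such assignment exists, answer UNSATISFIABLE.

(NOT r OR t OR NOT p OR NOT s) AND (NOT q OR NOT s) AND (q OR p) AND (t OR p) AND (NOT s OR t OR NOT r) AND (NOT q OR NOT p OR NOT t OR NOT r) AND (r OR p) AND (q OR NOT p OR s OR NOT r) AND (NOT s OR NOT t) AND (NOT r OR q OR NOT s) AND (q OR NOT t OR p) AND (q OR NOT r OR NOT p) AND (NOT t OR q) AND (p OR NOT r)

p: true,  q: true,  r: false,  s: false,  t: true

Case q = true:
Unit clause (NOT s) forces s = false.
Case t = true:
Case p = true:
Unit clause (NOT r) forces r = false.
Every clause now holds.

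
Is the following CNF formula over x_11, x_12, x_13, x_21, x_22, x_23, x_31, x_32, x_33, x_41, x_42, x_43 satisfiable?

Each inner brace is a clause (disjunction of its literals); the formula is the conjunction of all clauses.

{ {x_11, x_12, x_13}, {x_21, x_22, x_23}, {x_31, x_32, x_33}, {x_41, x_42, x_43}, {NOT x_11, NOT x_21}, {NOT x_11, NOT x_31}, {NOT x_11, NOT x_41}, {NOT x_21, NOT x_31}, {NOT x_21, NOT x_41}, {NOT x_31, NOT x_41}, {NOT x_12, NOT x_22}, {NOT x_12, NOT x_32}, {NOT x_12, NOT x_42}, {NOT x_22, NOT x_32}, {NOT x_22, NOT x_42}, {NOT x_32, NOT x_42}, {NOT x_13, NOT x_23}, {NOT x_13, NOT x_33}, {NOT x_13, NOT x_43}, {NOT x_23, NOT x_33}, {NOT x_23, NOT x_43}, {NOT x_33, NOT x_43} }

Suppose x_11 = false.
Suppose x_12 = true.
(NOT x_22) alone gives x_22 = false.
(NOT x_32) alone gives x_32 = false.
(NOT x_42) alone gives x_42 = false.
Suppose x_21 = true.
(NOT x_31) alone gives x_31 = false.
(x_33) alone gives x_33 = true.
(NOT x_41) alone gives x_41 = false.
(x_43) alone gives x_43 = true.
That conflicts with the unit clause (NOT x_43).
That branch fails; take x_21 = false instead.
(x_23) alone gives x_23 = true.
(NOT x_13) alone gives x_13 = false.
(NOT x_33) alone gives x_33 = false.
(x_31) alone gives x_31 = true.
(NOT x_41) alone gives x_41 = false.
(x_43) alone gives x_43 = true.
That conflicts with the unit clause (NOT x_43).
Neither x_21 = true nor x_21 = false works.
That branch fails; take x_12 = false instead.
(x_13) alone gives x_13 = true.
(NOT x_23) alone gives x_23 = false.
(NOT x_33) alone gives x_33 = false.
(NOT x_43) alone gives x_43 = false.
Suppose x_21 = true.
(NOT x_31) alone gives x_31 = false.
(x_32) alone gives x_32 = true.
(NOT x_41) alone gives x_41 = false.
(x_42) alone gives x_42 = true.
That conflicts with the unit clause (NOT x_42).
That branch fails; take x_21 = false instead.
(x_22) alone gives x_22 = true.
(NOT x_32) alone gives x_32 = false.
(x_31) alone gives x_31 = true.
(NOT x_41) alone gives x_41 = false.
(x_42) alone gives x_42 = true.
That conflicts with the unit clause (NOT x_42).
Neither x_21 = true nor x_21 = false works.
Neither x_12 = true nor x_12 = false works.
That branch fails; take x_11 = true instead.
(NOT x_21) alone gives x_21 = false.
(NOT x_31) alone gives x_31 = false.
(NOT x_41) alone gives x_41 = false.
Suppose x_22 = true.
(NOT x_12) alone gives x_12 = false.
(NOT x_32) alone gives x_32 = false.
(x_33) alone gives x_33 = true.
(NOT x_42) alone gives x_42 = false.
(x_43) alone gives x_43 = true.
That conflicts with the unit clause (NOT x_43).
That branch fails; take x_22 = false instead.
(x_23) alone gives x_23 = true.
(NOT x_13) alone gives x_13 = false.
(NOT x_33) alone gives x_33 = false.
(x_32) alone gives x_32 = true.
(NOT x_12) alone gives x_12 = false.
(NOT x_42) alone gives x_42 = false.
(x_43) alone gives x_43 = true.
That conflicts with the unit clause (NOT x_43).
Neither x_22 = true nor x_22 = false works.
Neither x_11 = true nor x_11 = false works.
No assignment satisfies every clause.

No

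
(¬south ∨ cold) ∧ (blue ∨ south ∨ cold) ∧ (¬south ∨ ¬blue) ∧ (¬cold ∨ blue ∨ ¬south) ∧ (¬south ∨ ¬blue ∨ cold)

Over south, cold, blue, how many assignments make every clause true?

3

There are 2^3 = 8 truth assignments over (south, cold, blue).
Check each against the 5 clauses (columns in the order south, cold, blue):
  F F F  ✗ fails (blue ∨ south ∨ cold)
  F F T  ✓ satisfies all
  F T F  ✓ satisfies all
  F T T  ✓ satisfies all
  T F F  ✗ fails (¬south ∨ cold)
  T F T  ✗ fails (¬south ∨ cold)
  T T F  ✗ fails (¬cold ∨ blue ∨ ¬south)
  T T T  ✗ fails (¬south ∨ ¬blue)
3 of the 8 rows are models.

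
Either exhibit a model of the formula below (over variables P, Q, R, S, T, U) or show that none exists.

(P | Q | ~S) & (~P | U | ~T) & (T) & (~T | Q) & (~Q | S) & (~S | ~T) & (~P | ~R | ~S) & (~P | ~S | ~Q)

UNSATISFIABLE

Unit clause (T) forces T = 1.
Unit clause (Q) forces Q = 1.
Unit clause (S) forces S = 1.
But (~S) is also a unit clause — contradiction.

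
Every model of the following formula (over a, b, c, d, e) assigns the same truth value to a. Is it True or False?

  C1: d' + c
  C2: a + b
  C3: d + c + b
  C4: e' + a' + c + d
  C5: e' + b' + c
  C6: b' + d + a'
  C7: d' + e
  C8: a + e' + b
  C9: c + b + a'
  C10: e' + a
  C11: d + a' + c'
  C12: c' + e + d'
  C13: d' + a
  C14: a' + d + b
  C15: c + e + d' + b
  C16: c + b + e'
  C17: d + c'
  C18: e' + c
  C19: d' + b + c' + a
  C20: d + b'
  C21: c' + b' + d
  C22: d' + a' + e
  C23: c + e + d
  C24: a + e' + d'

True

Suppose a = 0.
(b) alone gives b = 1.
(e') alone gives e = 0.
(d') alone gives d = 0.
That conflicts with the unit clause (d).
So every satisfying assignment has a = True.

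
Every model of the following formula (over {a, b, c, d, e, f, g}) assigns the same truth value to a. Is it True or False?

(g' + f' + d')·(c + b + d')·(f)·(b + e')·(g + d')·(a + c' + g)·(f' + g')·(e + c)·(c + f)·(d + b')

True

Suppose a = 0.
The clause (f) is unit, so f = 1.
The clause (g') is unit, so g = 0.
The clause (d') is unit, so d = 0.
The clause (c') is unit, so c = 0.
The clause (e) is unit, so e = 1.
The clause (b) is unit, so b = 1.
Now (b') is unsatisfied and unit — conflict.
So every satisfying assignment has a = True.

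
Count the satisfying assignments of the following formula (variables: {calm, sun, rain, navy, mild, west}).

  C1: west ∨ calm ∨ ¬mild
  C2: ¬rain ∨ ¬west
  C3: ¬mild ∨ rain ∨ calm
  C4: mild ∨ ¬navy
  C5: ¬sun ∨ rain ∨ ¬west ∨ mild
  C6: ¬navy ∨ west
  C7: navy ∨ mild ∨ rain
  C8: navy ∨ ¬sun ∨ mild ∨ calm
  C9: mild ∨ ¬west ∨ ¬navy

There are 2^6 = 64 truth assignments over (calm, sun, rain, navy, mild, west).
Split on calm. With calm = True, the clauses containing calm are satisfied and ¬calm drops from the rest; 10 of the 2^5 = 32 assignments to the other variables satisfy what remains.
With calm = False, by the same count on the reduced clause set, 1 assignment works.
(One model: calm=F, sun=F, rain=T, navy=F, mild=F, west=F.)
Total: 10 + 1 = 11.

11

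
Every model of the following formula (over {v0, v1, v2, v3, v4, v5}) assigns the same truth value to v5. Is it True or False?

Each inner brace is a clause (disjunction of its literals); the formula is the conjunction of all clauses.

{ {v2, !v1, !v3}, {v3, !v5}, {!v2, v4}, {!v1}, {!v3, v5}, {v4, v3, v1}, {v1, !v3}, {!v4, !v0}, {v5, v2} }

Suppose v5 = true.
Unit clause (v3) forces v3 = true.
Unit clause (!v1) forces v1 = false.
Now (v1) is unsatisfied and unit — conflict.
So every satisfying assignment has v5 = False.

False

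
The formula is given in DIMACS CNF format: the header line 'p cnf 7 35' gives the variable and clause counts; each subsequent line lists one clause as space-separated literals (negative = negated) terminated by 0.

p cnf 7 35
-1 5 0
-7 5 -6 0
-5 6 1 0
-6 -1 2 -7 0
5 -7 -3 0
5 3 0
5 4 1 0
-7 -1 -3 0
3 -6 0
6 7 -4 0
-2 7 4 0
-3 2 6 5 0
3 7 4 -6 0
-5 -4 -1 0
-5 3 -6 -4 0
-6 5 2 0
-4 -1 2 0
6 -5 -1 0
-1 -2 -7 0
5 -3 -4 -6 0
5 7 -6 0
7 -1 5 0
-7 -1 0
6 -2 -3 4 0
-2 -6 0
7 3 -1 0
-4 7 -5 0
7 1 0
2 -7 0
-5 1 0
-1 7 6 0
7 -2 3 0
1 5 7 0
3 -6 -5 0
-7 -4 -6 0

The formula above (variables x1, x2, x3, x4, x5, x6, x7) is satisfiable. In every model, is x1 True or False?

Suppose x1 = False.
From the singleton clause (x7), x7 = True.
From the singleton clause (x2), x2 = True.
From the singleton clause (¬x6), x6 = False.
From the singleton clause (¬x5), x5 = False.
From the singleton clause (¬x3), x3 = False.
Now (x3) is unsatisfied and unit — conflict.
So every satisfying assignment has x1 = True.

True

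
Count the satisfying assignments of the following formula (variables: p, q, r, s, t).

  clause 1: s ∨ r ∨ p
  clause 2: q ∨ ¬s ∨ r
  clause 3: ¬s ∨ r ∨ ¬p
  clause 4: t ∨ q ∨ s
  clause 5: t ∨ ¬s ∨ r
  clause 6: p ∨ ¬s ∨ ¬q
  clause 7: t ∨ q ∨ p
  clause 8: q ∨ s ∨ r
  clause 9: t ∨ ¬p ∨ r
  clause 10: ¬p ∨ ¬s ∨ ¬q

There are 2^5 = 32 truth assignments over (p, q, r, s, t).
Split on r. With r = True, the clauses containing r are satisfied and ¬r drops from the rest; 9 of the 2^4 = 16 assignments to the other variables satisfy what remains.
With r = False, by the same count on the reduced clause set, 1 assignment works.
Total: 9 + 1 = 10.

10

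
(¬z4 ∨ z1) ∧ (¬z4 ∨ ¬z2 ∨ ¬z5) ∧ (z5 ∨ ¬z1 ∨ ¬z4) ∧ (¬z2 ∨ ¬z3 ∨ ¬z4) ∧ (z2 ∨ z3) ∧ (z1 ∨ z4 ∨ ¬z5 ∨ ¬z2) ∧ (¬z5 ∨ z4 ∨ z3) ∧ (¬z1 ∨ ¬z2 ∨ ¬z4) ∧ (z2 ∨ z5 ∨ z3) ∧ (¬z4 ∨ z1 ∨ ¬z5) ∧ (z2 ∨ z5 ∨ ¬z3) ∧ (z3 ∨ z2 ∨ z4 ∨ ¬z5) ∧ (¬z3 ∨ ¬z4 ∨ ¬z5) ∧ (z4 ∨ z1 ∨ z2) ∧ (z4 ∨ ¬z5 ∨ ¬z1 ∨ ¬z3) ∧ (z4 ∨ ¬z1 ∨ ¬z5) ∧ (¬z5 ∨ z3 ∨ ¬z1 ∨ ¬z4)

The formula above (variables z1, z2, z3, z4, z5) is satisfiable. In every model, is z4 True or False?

False

Suppose z4 = True.
(z1) alone gives z1 = True.
(z5) alone gives z5 = True.
(¬z2) alone gives z2 = False.
(z3) alone gives z3 = True.
But (¬z3) is also a unit clause — contradiction.
So every satisfying assignment has z4 = False.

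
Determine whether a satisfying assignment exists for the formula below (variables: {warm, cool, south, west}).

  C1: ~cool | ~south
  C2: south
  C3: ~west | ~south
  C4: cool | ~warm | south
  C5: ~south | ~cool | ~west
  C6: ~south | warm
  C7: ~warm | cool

Unit clause (south) forces south = 1.
Unit clause (~cool) forces cool = 0.
Unit clause (~west) forces west = 0.
Unit clause (warm) forces warm = 1.
That conflicts with the unit clause (~warm).
No assignment satisfies every clause.

No, unsatisfiable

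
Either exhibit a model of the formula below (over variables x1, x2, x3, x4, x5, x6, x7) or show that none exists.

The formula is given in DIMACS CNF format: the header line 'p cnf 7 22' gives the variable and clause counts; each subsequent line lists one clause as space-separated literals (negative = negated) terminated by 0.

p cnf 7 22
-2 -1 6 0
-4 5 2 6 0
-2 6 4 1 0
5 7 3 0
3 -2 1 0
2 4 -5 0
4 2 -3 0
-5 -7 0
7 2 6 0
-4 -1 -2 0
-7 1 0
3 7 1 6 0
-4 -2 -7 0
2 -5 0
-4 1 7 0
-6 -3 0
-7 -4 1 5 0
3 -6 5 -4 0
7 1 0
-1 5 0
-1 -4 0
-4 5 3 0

Try x5 = True.
(¬x7) alone gives x7 = False.
(x2) alone gives x2 = True.
(x1) alone gives x1 = True.
(x6) alone gives x6 = True.
(¬x4) alone gives x4 = False.
(¬x3) alone gives x3 = False.
This assignment satisfies each clause.

x1: True, x2: True, x3: False, x4: False, x5: True, x6: True, x7: False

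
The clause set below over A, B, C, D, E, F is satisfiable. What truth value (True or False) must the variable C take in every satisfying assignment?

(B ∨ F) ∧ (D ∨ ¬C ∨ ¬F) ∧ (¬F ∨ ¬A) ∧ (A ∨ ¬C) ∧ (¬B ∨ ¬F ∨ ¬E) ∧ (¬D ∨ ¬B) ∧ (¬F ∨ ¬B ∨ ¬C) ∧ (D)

Suppose C = True.
(A) alone gives A = True.
(¬F) alone gives F = False.
(B) alone gives B = True.
(¬D) alone gives D = False.
But (D) is also a unit clause — contradiction.
So every satisfying assignment has C = False.

False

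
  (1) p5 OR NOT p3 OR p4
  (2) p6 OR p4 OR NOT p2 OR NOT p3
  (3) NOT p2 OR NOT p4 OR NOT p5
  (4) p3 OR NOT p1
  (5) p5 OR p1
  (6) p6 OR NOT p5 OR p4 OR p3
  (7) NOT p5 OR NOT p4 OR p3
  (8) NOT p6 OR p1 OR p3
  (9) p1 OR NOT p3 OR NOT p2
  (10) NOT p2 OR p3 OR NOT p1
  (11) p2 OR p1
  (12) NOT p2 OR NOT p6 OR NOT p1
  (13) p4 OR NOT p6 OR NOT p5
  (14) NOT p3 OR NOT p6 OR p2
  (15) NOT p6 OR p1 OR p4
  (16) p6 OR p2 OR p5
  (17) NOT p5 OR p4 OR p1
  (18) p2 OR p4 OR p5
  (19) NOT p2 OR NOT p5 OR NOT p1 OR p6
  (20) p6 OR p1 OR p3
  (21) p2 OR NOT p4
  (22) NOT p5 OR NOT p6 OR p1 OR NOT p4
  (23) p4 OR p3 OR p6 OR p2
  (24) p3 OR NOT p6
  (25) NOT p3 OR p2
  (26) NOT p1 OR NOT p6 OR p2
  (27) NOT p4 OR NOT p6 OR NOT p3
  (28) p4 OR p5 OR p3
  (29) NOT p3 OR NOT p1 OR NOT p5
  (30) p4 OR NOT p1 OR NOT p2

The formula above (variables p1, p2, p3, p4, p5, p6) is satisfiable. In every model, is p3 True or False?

True

Suppose p3 = false.
The clause (NOT p1) is unit, so p1 = false.
The clause (p5) is unit, so p5 = true.
The clause (NOT p4) is unit, so p4 = false.
That conflicts with the unit clause (p4).
So every satisfying assignment has p3 = True.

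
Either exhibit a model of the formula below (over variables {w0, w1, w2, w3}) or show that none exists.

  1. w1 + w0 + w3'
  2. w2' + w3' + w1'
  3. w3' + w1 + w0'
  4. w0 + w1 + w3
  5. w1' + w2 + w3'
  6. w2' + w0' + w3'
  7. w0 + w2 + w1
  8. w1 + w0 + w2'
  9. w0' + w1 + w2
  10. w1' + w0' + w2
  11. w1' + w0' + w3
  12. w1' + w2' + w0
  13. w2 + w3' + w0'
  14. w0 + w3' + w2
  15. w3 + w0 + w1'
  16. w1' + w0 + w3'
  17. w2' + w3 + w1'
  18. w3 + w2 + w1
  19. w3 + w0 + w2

Try w1 = 0.
Try w0 = 1.
The clause (w3') is unit, so w3 = 0.
The clause (w2) is unit, so w2 = 1.
This assignment satisfies each clause.

w0 ↦ 1; w1 ↦ 0; w2 ↦ 1; w3 ↦ 0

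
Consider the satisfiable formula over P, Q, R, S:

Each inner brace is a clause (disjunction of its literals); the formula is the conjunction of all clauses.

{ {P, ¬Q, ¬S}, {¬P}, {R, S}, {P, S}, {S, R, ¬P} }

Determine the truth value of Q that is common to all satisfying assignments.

False

Suppose Q = True.
The clause (¬P) is unit, so P = False.
The clause (¬S) is unit, so S = False.
That conflicts with the unit clause (S).
So every satisfying assignment has Q = False.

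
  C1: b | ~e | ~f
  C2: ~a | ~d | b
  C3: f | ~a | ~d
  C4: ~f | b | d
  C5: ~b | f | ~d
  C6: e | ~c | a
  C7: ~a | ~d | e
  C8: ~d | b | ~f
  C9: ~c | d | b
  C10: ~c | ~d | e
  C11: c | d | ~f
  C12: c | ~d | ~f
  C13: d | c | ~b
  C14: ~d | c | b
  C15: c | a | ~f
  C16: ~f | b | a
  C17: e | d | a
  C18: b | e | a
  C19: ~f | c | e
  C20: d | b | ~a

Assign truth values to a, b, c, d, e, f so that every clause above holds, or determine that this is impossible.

a: 0; b: 0; c: 0; d: 0; e: 1; f: 0

Case b = 0:
Case e = 1:
(~f) alone gives f = 0.
Case a = 0:
Case c = 0:
(~d) alone gives d = 0.
All clauses are satisfied.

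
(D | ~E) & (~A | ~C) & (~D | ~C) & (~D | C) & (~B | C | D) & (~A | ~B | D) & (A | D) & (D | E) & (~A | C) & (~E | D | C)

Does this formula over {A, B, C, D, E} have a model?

No

Try D = 1.
From the singleton clause (~C), C = 0.
Now (C) is unsatisfied and unit — conflict.
Backtrack on D: now try D = 0.
From the singleton clause (~E), E = 0.
Now (E) is unsatisfied and unit — conflict.
Either choice for D ends in contradiction.
No assignment satisfies every clause.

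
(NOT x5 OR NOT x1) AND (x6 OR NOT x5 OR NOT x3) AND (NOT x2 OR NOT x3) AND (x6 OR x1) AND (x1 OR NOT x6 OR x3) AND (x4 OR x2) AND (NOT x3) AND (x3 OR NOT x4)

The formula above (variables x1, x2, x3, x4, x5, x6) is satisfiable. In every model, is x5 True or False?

False

Suppose x5 = true.
(NOT x1) alone gives x1 = false.
(x6) alone gives x6 = true.
(x3) alone gives x3 = true.
Now (NOT x3) is unsatisfied and unit — conflict.
So every satisfying assignment has x5 = False.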